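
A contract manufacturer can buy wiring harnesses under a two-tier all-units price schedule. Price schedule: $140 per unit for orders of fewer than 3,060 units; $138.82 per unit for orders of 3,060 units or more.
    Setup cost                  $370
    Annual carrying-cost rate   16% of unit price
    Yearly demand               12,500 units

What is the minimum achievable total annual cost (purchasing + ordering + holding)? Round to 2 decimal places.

$1,764,394.44

H₁ = 16%×$140 = $22.4000;  H₂ = 16%×$138.82 = $22.2112
EOQ₁ = √(2×12,500×370/22.4000) = 642.61  (< 3,060, feasible at tier 1)
EOQ₂ = √(2×12,500×370/22.2112) = 645.33  (< 3,060 → use Q = 3,060 at tier-2 price)
TC(tier 1 (EOQ₁), Q≈642.6) = $1,764,394.44
TC(tier 2, Q≈3,060.0) = $1,770,744.57
Minimum at tier 1 (EOQ₁): $1,764,394.44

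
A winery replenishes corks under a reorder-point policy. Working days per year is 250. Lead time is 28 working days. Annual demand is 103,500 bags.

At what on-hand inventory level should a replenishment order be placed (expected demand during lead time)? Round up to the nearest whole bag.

Daily demand d = 103,500 / 250 = 414.000 bags/day
Demand during lead time = 414.000 × 28 = 11,592.00
Reorder point = 11,592.00 → round up

11,592 bags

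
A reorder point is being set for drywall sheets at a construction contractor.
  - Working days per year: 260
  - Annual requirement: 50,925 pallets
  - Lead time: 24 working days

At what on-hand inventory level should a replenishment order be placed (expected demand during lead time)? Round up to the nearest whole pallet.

Daily demand d = 50,925 / 260 = 195.865 pallets/day
Demand during lead time = 195.865 × 24 = 4,700.77
Reorder point = 4,700.77 → round up

4,701 pallets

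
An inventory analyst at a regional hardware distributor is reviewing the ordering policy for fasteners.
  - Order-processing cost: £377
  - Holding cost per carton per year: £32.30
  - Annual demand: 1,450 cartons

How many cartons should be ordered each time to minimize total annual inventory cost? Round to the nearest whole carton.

Optimal lot size Q* = (2 × 1,450 × £377 / £32.3)^½ ≈ 183.98

184 cartons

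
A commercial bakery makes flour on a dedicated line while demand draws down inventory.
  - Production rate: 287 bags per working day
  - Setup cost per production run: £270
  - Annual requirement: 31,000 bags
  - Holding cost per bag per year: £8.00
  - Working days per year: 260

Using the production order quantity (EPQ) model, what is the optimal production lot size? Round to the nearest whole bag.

d = 31,000/260 = 119.2308 bags/day;  effective holding cost H(1 − d/p) = 8·(1 − 119.2308/287) = 4.67649
Q* = √(2DS / H_eff) = √(2·31,000·270 / 4.67649) ≈ 1,891.98

1,892 bags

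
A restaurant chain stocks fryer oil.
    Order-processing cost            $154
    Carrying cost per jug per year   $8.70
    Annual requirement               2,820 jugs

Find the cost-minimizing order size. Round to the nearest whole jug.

Q* = √(2·D·S / H) = √(2·2,820·154 / 8.7) = √99,834.5 ≈ 315.97

316 jugs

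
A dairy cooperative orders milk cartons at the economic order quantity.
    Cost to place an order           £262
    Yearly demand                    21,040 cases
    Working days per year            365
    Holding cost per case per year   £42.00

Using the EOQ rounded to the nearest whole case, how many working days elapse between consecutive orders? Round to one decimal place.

EOQ = √(2DS/H) = √(2 × 21,040 × 262 / 42)
    = √(262,499.05) ≈ 512.35 → Q = 512 cases
Days between orders = 365 / (D/Q) = 365 / 41.094 ≈ 8.882

8.9 days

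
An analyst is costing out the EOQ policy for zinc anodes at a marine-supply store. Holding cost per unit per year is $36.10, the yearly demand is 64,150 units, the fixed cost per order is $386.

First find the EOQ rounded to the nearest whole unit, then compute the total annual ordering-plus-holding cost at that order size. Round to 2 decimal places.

$42,282.49

Optimal lot size Q* = (2 × 64,150 × $386 / $36.1)^½ ≈ 1,171.26 → Q = 1,171 units
Orders/yr = 64,150/1,171 = 54.782; ordering cost = 54.782 × $386 = $21,145.94
Average inventory = 1,171/2 = 585.5; holding cost = 585.5 × $36.1 = $21,136.55
Total = $21,145.94 + $21,136.55 = $42,282.49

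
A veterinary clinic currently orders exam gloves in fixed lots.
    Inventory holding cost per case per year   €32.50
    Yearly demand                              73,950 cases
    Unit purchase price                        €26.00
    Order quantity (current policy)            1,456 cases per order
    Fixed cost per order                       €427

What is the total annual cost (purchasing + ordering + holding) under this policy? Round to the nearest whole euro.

Ordering: D/Q × S = 73,950/1,456 × €427 = €21,687.26
Holding:  Q/2 × H = 1,456/2 × €32.5 = €23,660.00
Purchase cost = D·C = 73,950 × 26 = €1,922,700.00
Total = €21,687.26 + €23,660.00 + €1,922,700.00 = €1,968,047.26

€1,968,047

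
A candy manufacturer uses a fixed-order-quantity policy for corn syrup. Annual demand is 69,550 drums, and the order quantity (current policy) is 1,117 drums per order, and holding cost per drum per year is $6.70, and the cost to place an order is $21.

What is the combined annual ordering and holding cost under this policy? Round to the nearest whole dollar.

$5,050

Orders/yr = 69,550/1,117 = 62.265; ordering cost = 62.265 × $21 = $1,307.56
Average inventory = 1,117/2 = 558.5; holding cost = 558.5 × $6.7 = $3,741.95
Total = $1,307.56 + $3,741.95 = $5,049.51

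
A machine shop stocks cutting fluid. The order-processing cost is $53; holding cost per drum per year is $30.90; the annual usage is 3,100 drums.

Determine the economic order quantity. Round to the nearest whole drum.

EOQ = √(2DS/H) = √(2 × 3,100 × 53 / 30.9)
    = √(10,634.30) ≈ 103.12

103 drums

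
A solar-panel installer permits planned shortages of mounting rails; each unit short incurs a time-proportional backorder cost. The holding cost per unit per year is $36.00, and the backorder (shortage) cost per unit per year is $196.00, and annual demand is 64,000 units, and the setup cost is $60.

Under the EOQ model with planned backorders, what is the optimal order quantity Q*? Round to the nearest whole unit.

503 units

Q* = √(2DS/H) · √((H + b)/b)
   = √(2 × 64,000 × 60 / 36) · √((36 + 196) / 196)
   = 461.880 × 1.0880 ≈ 502.51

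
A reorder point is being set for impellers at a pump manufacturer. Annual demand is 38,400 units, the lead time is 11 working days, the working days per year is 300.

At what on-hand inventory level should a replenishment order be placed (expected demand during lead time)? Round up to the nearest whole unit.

1,408 units

Daily demand d = 38,400 / 300 = 128.000 units/day
Demand during lead time = 128.000 × 11 = 1,408.00
Reorder point = 1,408.00 → round up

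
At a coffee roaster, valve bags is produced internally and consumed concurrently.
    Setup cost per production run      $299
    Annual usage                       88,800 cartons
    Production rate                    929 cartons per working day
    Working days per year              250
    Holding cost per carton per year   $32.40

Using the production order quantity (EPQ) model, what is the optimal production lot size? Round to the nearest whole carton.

1,629 cartons

Daily demand d = 88,800/250 = 355.200; p = 929; 1 − d/p = 0.61765
EPQ = √(2DS / (H(1 − d/p)))
    = √(2 × 88,800 × 299 / (32.4 × 0.61765)) ≈ 1,628.97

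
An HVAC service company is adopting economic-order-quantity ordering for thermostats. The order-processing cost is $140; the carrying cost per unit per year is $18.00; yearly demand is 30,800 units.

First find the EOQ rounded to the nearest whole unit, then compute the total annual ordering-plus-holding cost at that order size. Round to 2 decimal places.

EOQ = √(2DS/H) = √(2 × 30,800 × 140 / 18)
    = √(479,111.11) ≈ 692.18 → Q = 692 units
Annual ordering cost = (D/Q)·S = (30,800/692) × 140 = $6,231.21
Annual holding cost  = (Q/2)·H = (692/2) × 18 = $6,228.00
Total = $6,231.21 + $6,228.00 = $12,459.21

$12,459.21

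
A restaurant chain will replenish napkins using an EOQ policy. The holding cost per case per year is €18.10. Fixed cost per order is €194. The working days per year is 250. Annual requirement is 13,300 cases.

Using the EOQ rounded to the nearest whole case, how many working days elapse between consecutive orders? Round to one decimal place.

2DS/H = 2·13,300·194/18.1 = 285,104.97
EOQ = √285,104.97 ≈ 533.95 → Q = 534 cases
T = Q/D × 250 days = 534/13,300 × 250 = 10.038 days

10.0 days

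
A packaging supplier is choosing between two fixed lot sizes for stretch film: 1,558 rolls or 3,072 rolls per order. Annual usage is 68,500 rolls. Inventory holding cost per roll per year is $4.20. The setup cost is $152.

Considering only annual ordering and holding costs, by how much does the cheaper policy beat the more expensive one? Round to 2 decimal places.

Annual cost at Q: ordering D·S/Q plus holding Q·H/2.
TC(1,558) = (68,500/1,558)×152 + (1,558/2)×4.2 = $9,954.73
TC(3,072) = (68,500/3,072)×152 + (3,072/2)×4.2 = $9,840.52
Cheaper: Q = 3,072.  Difference = $114.20

$114.20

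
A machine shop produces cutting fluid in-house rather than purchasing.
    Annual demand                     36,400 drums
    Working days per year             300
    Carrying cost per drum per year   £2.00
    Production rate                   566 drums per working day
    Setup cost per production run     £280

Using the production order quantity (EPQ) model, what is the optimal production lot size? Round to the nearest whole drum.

d = 36,400/300 = 121.3333 drums/day;  effective holding cost H(1 − d/p) = 2·(1 − 121.3333/566) = 1.57126
Q* = √(2DS / H_eff) = √(2·36,400·280 / 1.57126) ≈ 3,601.81

3,602 drums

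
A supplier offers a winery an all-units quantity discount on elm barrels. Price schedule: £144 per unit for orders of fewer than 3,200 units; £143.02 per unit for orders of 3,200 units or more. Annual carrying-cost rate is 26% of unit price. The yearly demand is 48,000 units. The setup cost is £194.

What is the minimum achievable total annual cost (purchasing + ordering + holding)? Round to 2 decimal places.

£6,927,366.32

H₁ = 26%×£144 = £37.4400;  H₂ = 26%×£143.02 = £37.1852
EOQ₁ = √(2×48,000×194/37.4400) = 705.29  (< 3,200, feasible at tier 1)
EOQ₂ = √(2×48,000×194/37.1852) = 707.70  (< 3,200 → use Q = 3,200 at tier-2 price)
TC(tier 1 (EOQ₁), Q≈705.3) = £6,938,406.11
TC(tier 2, Q≈3,200.0) = £6,927,366.32
Minimum at tier 2: £6,927,366.32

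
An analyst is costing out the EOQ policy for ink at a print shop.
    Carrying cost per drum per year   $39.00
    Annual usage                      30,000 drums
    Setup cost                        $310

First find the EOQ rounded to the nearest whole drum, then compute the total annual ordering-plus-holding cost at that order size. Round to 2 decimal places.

$26,933.26

Optimal lot size Q* = (2 × 30,000 × $310 / $39)^½ ≈ 690.60 → Q = 691 drums
Annual ordering cost = (D/Q)·S = (30,000/691) × 310 = $13,458.76
Annual holding cost  = (Q/2)·H = (691/2) × 39 = $13,474.50
Total = $13,458.76 + $13,474.50 = $26,933.26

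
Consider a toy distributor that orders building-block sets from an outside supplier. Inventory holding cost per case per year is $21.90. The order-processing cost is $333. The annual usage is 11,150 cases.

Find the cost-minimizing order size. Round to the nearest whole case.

582 cases

Q* = √(2·D·S / H) = √(2·11,150·333 / 21.9) = √339,082.2 ≈ 582.31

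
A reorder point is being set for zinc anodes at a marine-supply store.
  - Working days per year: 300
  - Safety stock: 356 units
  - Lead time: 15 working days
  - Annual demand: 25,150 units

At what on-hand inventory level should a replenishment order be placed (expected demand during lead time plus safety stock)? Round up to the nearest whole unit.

Daily demand d = 25,150 / 300 = 83.833 units/day
Demand during lead time = 83.833 × 15 = 1,257.50
Reorder point = 1,257.50 + 356 = 1,613.50 → round up

1,614 units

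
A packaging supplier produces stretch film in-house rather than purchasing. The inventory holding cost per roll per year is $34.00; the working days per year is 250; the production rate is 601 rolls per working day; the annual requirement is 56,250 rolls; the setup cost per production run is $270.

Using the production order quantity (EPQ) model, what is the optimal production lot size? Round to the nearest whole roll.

d = 56,250/250 = 225.0000 rolls/day;  effective holding cost H(1 − d/p) = 34·(1 − 225.0000/601) = 21.27121
Q* = √(2DS / H_eff) = √(2·56,250·270 / 21.27121) ≈ 1,194.98

1,195 rolls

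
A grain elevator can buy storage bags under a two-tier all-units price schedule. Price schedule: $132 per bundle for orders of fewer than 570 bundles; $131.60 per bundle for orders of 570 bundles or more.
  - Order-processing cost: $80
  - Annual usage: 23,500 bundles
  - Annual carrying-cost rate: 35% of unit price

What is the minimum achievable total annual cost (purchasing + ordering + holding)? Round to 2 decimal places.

H₁ = 35%×$132 = $46.2000;  H₂ = 35%×$131.60 = $46.0600
EOQ₁ = √(2×23,500×80/46.2000) = 285.28  (< 570, feasible at tier 1)
EOQ₂ = √(2×23,500×80/46.0600) = 285.71  (< 570 → use Q = 570 at tier-2 price)
TC(tier 1 (EOQ₁), Q≈285.3) = $3,115,179.98
TC(tier 2, Q≈570.0) = $3,109,025.35
Minimum at tier 2: $3,109,025.35

$3,109,025.35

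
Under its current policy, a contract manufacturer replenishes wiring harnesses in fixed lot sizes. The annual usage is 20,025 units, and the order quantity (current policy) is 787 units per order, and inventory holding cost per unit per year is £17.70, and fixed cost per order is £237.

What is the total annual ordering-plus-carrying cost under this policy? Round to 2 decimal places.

Annual ordering cost = (D/Q)·S = (20,025/787) × 237 = £6,030.40
Annual holding cost  = (Q/2)·H = (787/2) × 17.7 = £6,964.95
Total = £6,030.40 + £6,964.95 = £12,995.35

£12,995.35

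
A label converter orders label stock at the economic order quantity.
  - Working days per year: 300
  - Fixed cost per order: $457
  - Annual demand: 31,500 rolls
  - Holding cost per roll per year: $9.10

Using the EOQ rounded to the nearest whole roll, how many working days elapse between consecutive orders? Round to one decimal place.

16.9 days

2DS/H = 2·31,500·457/9.1 = 3,163,846.15
EOQ = √3,163,846.15 ≈ 1,778.72 → Q = 1,779 rolls
Days between orders = 300 / (D/Q) = 300 / 17.707 ≈ 16.943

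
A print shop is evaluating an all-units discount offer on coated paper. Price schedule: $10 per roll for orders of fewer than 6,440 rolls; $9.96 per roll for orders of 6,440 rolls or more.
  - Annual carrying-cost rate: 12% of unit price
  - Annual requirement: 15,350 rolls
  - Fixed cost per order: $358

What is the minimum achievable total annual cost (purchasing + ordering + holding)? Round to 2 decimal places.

H₁ = 12%×$10 = $1.2000;  H₂ = 12%×$9.96 = $1.1952
EOQ₁ = √(2×15,350×358/1.2000) = 3,026.36  (< 6,440, feasible at tier 1)
EOQ₂ = √(2×15,350×358/1.1952) = 3,032.43  (< 6,440 → use Q = 6,440 at tier-2 price)
TC(tier 1 (EOQ₁), Q≈3,026.4) = $157,131.63
TC(tier 2, Q≈6,440.0) = $157,587.85
Minimum at tier 1 (EOQ₁): $157,131.63

$157,131.63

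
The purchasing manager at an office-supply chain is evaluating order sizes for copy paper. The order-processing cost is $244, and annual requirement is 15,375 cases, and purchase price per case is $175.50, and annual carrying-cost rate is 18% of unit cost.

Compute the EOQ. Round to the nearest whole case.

H = i·C = 0.18 × $175.5 = $31.5900 per case-year
Q* = √(2·D·S / H) = √(2·15,375·244 / 31.59) = √237,511.9 ≈ 487.35

487 cases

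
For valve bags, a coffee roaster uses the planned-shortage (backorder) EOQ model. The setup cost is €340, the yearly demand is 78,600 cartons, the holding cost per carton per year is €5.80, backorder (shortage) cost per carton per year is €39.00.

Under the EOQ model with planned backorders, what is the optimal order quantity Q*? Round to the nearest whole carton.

3,254 cartons

Basic EOQ = √(2·78,600·340/5.8) = 3,035.650
Backorder adjustment √((H+b)/b) = √((5.8+39)/39) = 1.0718
Q* = 3,035.650 × 1.0718 ≈ 3,253.56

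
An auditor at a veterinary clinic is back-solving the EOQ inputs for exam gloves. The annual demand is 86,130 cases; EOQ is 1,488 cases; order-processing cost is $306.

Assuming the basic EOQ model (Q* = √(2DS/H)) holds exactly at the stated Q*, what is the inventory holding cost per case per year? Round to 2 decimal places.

EOQ relation: Q² = 2DS/H, so rearrange for the unknown.
H = 2DS / Q² = 2 × 86,130 × 306 / 1,488² = 23.8067

$23.81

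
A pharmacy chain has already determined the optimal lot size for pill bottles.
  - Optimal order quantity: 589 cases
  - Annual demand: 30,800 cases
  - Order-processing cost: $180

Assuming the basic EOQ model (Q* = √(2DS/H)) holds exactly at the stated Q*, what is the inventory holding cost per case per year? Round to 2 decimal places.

Since Q* = (2DS/H)^½, squaring gives Q*²·H = 2DS.
H = 2DS / Q² = 2 × 30,800 × 180 / 589² = 31.9612

$31.96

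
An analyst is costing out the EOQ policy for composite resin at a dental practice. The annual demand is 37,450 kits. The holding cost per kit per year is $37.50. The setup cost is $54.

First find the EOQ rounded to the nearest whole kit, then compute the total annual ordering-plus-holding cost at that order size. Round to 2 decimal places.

$12,315.55

Q* = √(2·D·S / H) = √(2·37,450·54 / 37.5) = √107,856.0 ≈ 328.41 → Q = 328 kits
Ordering: D/Q × S = 37,450/328 × $54 = $6,165.55
Holding:  Q/2 × H = 328/2 × $37.5 = $6,150.00
Total = $6,165.55 + $6,150.00 = $12,315.55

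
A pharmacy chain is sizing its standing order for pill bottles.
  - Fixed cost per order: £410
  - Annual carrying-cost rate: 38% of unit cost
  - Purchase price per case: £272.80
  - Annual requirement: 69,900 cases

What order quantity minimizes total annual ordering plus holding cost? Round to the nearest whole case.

744 cases

Holding cost per case per year: H = 38% × £272.8 = £103.6640
2DS/H = 2·69,900·410/103.664 = 552,920.98
EOQ = √552,920.98 ≈ 743.59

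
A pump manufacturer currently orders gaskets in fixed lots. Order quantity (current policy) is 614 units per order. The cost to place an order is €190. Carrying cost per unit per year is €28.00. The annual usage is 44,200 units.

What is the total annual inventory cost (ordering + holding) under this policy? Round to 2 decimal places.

Ordering: D/Q × S = 44,200/614 × €190 = €13,677.52
Holding:  Q/2 × H = 614/2 × €28 = €8,596.00
Total = €13,677.52 + €8,596.00 = €22,273.52

€22,273.52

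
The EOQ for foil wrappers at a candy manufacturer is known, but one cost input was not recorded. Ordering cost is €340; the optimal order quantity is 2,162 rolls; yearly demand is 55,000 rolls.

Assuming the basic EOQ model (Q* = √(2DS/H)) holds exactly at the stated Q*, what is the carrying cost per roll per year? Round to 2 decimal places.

€8.00

From Q* = √(2DS/H) ⇒ Q*² = 2DS/H.
H = 2DS / Q² = 2 × 55,000 × 340 / 2,162² = 8.0013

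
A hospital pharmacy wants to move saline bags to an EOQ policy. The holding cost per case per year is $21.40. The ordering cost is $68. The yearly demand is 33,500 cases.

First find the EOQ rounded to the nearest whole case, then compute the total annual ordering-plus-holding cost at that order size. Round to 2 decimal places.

$9,874.13

EOQ = √(2DS/H) = √(2 × 33,500 × 68 / 21.4)
    = √(212,897.20) ≈ 461.41 → Q = 461 cases
Ordering: D/Q × S = 33,500/461 × $68 = $4,941.43
Holding:  Q/2 × H = 461/2 × $21.4 = $4,932.70
Total = $4,941.43 + $4,932.70 = $9,874.13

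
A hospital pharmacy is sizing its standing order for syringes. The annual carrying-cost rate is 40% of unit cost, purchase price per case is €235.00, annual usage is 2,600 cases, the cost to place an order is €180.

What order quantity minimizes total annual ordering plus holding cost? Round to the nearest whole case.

Holding cost per case per year: H = 40% × €235 = €94.0000
Optimal lot size Q* = (2 × 2,600 × €180 / €94)^½ ≈ 99.79

100 cases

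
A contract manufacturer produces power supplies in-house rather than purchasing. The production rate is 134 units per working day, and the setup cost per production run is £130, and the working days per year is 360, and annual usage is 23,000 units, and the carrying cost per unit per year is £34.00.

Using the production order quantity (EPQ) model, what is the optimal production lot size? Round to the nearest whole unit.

Daily demand d = 23,000/360 = 63.889; p = 134; 1 − d/p = 0.52322
EPQ = √(2DS / (H(1 − d/p)))
    = √(2 × 23,000 × 130 / (34 × 0.52322)) ≈ 579.79

580 units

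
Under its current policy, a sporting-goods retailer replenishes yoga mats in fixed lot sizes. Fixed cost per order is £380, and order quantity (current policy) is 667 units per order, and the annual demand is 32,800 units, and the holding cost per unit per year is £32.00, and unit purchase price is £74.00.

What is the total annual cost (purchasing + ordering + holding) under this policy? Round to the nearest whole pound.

Annual ordering cost = (D/Q)·S = (32,800/667) × 380 = £18,686.66
Annual holding cost  = (Q/2)·H = (667/2) × 32 = £10,672.00
Purchase cost = D·C = 32,800 × 74 = £2,427,200.00
Total = £18,686.66 + £10,672.00 + £2,427,200.00 = £2,456,558.66

£2,456,559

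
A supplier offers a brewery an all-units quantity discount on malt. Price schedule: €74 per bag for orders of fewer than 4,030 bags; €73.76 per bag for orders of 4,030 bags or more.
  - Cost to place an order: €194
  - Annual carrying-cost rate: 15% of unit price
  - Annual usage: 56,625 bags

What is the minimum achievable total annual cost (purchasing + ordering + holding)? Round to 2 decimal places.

H₁ = 15%×€74 = €11.1000;  H₂ = 15%×€73.76 = €11.0640
EOQ₁ = √(2×56,625×194/11.1000) = 1,406.88  (< 4,030, feasible at tier 1)
EOQ₂ = √(2×56,625×194/11.0640) = 1,409.17  (< 4,030 → use Q = 4,030 at tier-2 price)
TC(tier 1 (EOQ₁), Q≈1,406.9) = €4,205,866.42
TC(tier 2, Q≈4,030.0) = €4,201,679.83
Minimum at tier 2: €4,201,679.83

€4,201,679.83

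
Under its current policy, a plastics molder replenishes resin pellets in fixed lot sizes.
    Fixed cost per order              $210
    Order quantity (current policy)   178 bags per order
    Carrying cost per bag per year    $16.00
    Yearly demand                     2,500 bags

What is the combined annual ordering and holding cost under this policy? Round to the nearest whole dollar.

$4,373

Annual ordering cost = (D/Q)·S = (2,500/178) × 210 = $2,949.44
Annual holding cost  = (Q/2)·H = (178/2) × 16 = $1,424.00
Total = $2,949.44 + $1,424.00 = $4,373.44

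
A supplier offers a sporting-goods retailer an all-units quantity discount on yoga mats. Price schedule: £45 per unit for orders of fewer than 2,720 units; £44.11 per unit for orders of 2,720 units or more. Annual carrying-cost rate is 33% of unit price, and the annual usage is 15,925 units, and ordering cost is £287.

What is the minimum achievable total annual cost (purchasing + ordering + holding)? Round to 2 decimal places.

H₁ = 33%×£45 = £14.8500;  H₂ = 33%×£44.11 = £14.5563
EOQ₁ = √(2×15,925×287/14.8500) = 784.57  (< 2,720, feasible at tier 1)
EOQ₂ = √(2×15,925×287/14.5563) = 792.45  (< 2,720 → use Q = 2,720 at tier-2 price)
TC(tier 1 (EOQ₁), Q≈784.6) = £728,275.88
TC(tier 2, Q≈2,720.0) = £723,928.64
Minimum at tier 2: £723,928.64

£723,928.64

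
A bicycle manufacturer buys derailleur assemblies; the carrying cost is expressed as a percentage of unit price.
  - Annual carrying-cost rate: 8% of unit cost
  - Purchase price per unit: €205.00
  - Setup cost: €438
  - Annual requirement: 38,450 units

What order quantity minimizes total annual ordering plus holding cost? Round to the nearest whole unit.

1,433 units

Carrying cost H = €205 × 8% = €16.4000/unit/yr
EOQ = √(2DS/H) = √(2 × 38,450 × 438 / 16.4)
    = √(2,053,792.68) ≈ 1,433.11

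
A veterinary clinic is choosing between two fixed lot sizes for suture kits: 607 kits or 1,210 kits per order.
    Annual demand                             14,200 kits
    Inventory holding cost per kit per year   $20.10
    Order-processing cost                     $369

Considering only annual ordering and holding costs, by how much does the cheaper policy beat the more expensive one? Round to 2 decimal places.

$1,758.27

Annual cost at Q: ordering D·S/Q plus holding Q·H/2.
TC(607) = (14,200/607)×369 + (607/2)×20.1 = $14,732.64
TC(1,210) = (14,200/1,210)×369 + (1,210/2)×20.1 = $16,490.91
Cheaper: Q = 607.  Difference = $1,758.27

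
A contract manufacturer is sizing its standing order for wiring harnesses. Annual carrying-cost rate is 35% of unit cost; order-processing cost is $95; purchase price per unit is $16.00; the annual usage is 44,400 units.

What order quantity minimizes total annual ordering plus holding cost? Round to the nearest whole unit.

1,227 units

H = i·C = 0.35 × $16 = $5.6000 per unit-year
2DS/H = 2·44,400·95/5.6 = 1,506,428.57
EOQ = √1,506,428.57 ≈ 1,227.37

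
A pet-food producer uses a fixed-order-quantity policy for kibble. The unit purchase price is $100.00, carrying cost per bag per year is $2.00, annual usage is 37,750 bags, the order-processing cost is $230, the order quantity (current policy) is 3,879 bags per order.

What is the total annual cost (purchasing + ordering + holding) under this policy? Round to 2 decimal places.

$3,781,117.33

Annual ordering cost = (D/Q)·S = (37,750/3,879) × 230 = $2,238.33
Annual holding cost  = (Q/2)·H = (3,879/2) × 2 = $3,879.00
Purchase cost = D·C = 37,750 × 100 = $3,775,000.00
Total = $2,238.33 + $3,879.00 + $3,775,000.00 = $3,781,117.33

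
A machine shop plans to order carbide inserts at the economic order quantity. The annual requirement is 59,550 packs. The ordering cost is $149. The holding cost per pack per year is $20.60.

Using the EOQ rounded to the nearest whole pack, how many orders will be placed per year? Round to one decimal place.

64.2 orders per year

Q* = √(2·D·S / H) = √(2·59,550·149 / 20.6) = √861,451.5 ≈ 928.14 → Q = 928
N = D/Q = 59,550/928 ≈ 64.170 orders/yr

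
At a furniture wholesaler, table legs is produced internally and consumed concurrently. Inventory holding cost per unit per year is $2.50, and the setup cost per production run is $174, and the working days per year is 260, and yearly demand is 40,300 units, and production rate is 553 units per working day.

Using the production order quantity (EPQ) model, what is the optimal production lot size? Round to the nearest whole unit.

2,792 units

Daily demand d = 40,300/260 = 155.000; p = 553; 1 − d/p = 0.71971
EPQ = √(2DS / (H(1 − d/p)))
    = √(2 × 40,300 × 174 / (2.5 × 0.71971)) ≈ 2,791.86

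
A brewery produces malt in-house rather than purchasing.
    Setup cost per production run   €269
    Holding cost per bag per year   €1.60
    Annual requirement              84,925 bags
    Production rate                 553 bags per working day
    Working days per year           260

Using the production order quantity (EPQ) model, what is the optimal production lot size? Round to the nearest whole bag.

8,352 bags

Daily demand d = 84,925/260 = 326.635; p = 553; 1 − d/p = 0.40934
EPQ = √(2DS / (H(1 − d/p)))
    = √(2 × 84,925 × 269 / (1.6 × 0.40934)) ≈ 8,352.31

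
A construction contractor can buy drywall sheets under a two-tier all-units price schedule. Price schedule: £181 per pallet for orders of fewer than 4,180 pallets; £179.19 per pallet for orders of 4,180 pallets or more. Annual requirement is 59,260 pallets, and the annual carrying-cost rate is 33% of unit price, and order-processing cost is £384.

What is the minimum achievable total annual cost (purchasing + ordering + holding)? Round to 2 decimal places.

£10,747,830.72

H₁ = 33%×£181 = £59.7300;  H₂ = 33%×£179.19 = £59.1327
EOQ₁ = √(2×59,260×384/59.7300) = 872.90  (< 4,180, feasible at tier 1)
EOQ₂ = √(2×59,260×384/59.1327) = 877.30  (< 4,180 → use Q = 4,180 at tier-2 price)
TC(tier 1 (EOQ₁), Q≈872.9) = £10,778,198.40
TC(tier 2, Q≈4,180.0) = £10,747,830.72
Minimum at tier 2: £10,747,830.72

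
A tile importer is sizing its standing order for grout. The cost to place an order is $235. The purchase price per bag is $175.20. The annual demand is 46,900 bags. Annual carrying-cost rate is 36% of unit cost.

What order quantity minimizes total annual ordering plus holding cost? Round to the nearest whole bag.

591 bags

Carrying cost H = $175.2 × 36% = $63.0720/bag/yr
Optimal lot size Q* = (2 × 46,900 × $235 / $63.072)^½ ≈ 591.18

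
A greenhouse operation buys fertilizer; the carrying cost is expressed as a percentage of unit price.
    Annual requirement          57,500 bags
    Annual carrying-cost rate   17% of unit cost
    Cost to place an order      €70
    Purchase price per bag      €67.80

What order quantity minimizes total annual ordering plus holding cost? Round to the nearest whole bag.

Holding cost per bag per year: H = 17% × €67.8 = €11.5260
EOQ = √(2DS/H) = √(2 × 57,500 × 70 / 11.526)
    = √(698,420.96) ≈ 835.72

836 bags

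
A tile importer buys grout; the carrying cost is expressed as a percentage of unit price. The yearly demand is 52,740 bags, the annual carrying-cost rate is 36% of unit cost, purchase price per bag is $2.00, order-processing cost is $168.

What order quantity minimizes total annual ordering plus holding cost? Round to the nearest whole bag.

4,961 bags

H = i·C = 0.36 × $2 = $0.7200 per bag-year
EOQ = √(2DS/H) = √(2 × 52,740 × 168 / 0.72)
    = √(24,612,000.00) ≈ 4,961.05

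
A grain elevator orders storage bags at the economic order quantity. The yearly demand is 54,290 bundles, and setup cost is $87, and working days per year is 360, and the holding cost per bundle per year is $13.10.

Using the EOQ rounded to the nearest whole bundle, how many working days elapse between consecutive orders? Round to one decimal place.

Optimal lot size Q* = (2 × 54,290 × $87 / $13.1)^½ ≈ 849.18 → Q = 849 bundles
Cycle time = (working days × Q)/D = (360 × 849) / 54,290 = 5.630 days

5.6 days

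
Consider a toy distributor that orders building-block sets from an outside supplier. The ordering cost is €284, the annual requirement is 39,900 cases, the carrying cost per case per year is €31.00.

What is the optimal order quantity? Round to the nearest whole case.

2DS/H = 2·39,900·284/31 = 731,070.97
EOQ = √731,070.97 ≈ 855.03

855 cases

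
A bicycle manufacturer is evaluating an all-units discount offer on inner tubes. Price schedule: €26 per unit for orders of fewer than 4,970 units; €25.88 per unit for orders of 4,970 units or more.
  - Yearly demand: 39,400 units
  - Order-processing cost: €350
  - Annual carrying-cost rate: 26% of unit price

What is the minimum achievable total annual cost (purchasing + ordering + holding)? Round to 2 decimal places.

H₁ = 26%×€26 = €6.7600;  H₂ = 26%×€25.88 = €6.7288
EOQ₁ = √(2×39,400×350/6.7600) = 2,019.87  (< 4,970, feasible at tier 1)
EOQ₂ = √(2×39,400×350/6.7288) = 2,024.55  (< 4,970 → use Q = 4,970 at tier-2 price)
TC(tier 1 (EOQ₁), Q≈2,019.9) = €1,038,054.33
TC(tier 2, Q≈4,970.0) = €1,039,167.72
Minimum at tier 1 (EOQ₁): €1,038,054.33

€1,038,054.33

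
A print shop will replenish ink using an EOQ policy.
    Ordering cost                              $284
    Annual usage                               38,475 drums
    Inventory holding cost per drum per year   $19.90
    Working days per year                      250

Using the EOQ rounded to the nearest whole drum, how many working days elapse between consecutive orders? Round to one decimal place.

Optimal lot size Q* = (2 × 38,475 × $284 / $19.9)^½ ≈ 1,047.94 → Q = 1,048 drums
T = Q/D × 250 days = 1,048/38,475 × 250 = 6.810 days

6.8 days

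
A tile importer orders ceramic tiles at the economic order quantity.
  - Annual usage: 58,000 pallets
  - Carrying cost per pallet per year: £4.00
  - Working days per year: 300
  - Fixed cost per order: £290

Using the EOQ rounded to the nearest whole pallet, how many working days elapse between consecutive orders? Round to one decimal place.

15.0 days

2DS/H = 2·58,000·290/4 = 8,410,000.00
EOQ = √8,410,000.00 ≈ 2,900.00 → Q = 2,900 pallets
T = Q/D × 300 days = 2,900/58,000 × 300 = 15.000 days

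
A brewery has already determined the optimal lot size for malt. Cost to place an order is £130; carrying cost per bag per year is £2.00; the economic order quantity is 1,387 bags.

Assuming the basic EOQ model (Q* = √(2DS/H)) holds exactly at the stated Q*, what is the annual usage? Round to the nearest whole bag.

EOQ relation: Q² = 2DS/H, so rearrange for the unknown.
D = Q²H / (2S) = 1,387² × 2 / (2 × 130) = 14,798.22

14,798 bags per year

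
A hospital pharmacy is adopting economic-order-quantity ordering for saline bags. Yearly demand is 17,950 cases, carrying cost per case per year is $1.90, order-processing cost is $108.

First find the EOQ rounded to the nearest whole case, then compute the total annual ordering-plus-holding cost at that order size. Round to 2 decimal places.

$2,714.16

Q* = √(2·D·S / H) = √(2·17,950·108 / 1.9) = √2,040,631.6 ≈ 1,428.51 → Q = 1,429 cases
Orders/yr = 17,950/1,429 = 12.561; ordering cost = 12.561 × $108 = $1,356.61
Average inventory = 1,429/2 = 714.5; holding cost = 714.5 × $1.9 = $1,357.55
Total = $1,356.61 + $1,357.55 = $2,714.16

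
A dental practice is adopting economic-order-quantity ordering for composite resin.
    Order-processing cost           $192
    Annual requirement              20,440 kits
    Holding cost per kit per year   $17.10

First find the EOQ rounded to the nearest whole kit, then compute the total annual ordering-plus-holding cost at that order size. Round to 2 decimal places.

$11,585.22

EOQ = √(2DS/H) = √(2 × 20,440 × 192 / 17.1)
    = √(459,003.51) ≈ 677.50 → Q = 677 kits
Annual ordering cost = (D/Q)·S = (20,440/677) × 192 = $5,796.87
Annual holding cost  = (Q/2)·H = (677/2) × 17.1 = $5,788.35
Total = $5,796.87 + $5,788.35 = $11,585.22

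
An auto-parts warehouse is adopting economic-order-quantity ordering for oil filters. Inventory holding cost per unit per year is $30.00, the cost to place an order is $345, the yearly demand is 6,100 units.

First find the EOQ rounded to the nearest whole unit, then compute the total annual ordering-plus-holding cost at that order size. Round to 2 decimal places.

Q* = √(2·D·S / H) = √(2·6,100·345 / 30) = √140,300.0 ≈ 374.57 → Q = 375 units
Orders/yr = 6,100/375 = 16.267; ordering cost = 16.267 × $345 = $5,612.00
Average inventory = 375/2 = 187.5; holding cost = 187.5 × $30 = $5,625.00
Total = $5,612.00 + $5,625.00 = $11,237.00

$11,237.00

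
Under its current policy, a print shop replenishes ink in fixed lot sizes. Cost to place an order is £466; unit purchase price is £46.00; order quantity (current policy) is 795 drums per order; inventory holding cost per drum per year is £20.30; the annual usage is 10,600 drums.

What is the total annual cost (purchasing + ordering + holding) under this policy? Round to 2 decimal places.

£501,882.58

Ordering: D/Q × S = 10,600/795 × £466 = £6,213.33
Holding:  Q/2 × H = 795/2 × £20.3 = £8,069.25
Purchase cost = D·C = 10,600 × 46 = £487,600.00
Total = £6,213.33 + £8,069.25 + £487,600.00 = £501,882.58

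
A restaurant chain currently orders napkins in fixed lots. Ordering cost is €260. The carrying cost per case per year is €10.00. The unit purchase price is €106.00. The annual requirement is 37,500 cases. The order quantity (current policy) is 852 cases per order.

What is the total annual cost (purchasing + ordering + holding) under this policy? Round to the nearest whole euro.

€3,990,704

Annual ordering cost = (D/Q)·S = (37,500/852) × 260 = €11,443.66
Annual holding cost  = (Q/2)·H = (852/2) × 10 = €4,260.00
Purchase cost = D·C = 37,500 × 106 = €3,975,000.00
Total = €11,443.66 + €4,260.00 + €3,975,000.00 = €3,990,703.66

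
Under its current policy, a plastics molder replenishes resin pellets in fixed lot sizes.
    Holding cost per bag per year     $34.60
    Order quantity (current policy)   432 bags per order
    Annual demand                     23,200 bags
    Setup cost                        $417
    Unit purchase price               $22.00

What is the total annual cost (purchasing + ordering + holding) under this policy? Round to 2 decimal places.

$540,268.04

Orders/yr = 23,200/432 = 53.704; ordering cost = 53.704 × $417 = $22,394.44
Average inventory = 432/2 = 216; holding cost = 216 × $34.6 = $7,473.60
Purchase cost = D·C = 23,200 × 22 = $510,400.00
Total = $22,394.44 + $7,473.60 + $510,400.00 = $540,268.04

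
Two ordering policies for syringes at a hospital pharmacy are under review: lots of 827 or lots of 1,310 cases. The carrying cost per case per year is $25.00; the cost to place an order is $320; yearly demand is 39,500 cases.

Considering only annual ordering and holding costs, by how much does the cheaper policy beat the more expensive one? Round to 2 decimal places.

For each Q, cost = (D/Q)·S + (Q/2)·H.
TC(827) = (39,500/827)×320 + (827/2)×25 = $25,621.66
TC(1,310) = (39,500/1,310)×320 + (1,310/2)×25 = $26,023.85
Lots of 827 are cheaper by $402.20.

$402.20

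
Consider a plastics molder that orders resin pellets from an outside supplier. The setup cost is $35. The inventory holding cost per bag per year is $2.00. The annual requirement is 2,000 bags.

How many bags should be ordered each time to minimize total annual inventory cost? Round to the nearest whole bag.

Optimal lot size Q* = (2 × 2,000 × $35 / $2)^½ ≈ 264.58

265 bags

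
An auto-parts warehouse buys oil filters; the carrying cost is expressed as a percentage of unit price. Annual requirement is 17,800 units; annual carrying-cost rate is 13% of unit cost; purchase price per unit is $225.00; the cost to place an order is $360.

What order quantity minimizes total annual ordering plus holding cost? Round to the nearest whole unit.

662 units

H = i·C = 0.13 × $225 = $29.2500 per unit-year
2DS/H = 2·17,800·360/29.25 = 438,153.85
EOQ = √438,153.85 ≈ 661.93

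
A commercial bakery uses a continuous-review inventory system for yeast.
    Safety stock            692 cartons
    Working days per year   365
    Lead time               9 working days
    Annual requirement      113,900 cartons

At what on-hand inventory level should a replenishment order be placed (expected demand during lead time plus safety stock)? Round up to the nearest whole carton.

3,501 cartons

Daily demand d = 113,900 / 365 = 312.055 cartons/day
Demand during lead time = 312.055 × 9 = 2,808.49
Reorder point = 2,808.49 + 692 = 3,500.49 → round up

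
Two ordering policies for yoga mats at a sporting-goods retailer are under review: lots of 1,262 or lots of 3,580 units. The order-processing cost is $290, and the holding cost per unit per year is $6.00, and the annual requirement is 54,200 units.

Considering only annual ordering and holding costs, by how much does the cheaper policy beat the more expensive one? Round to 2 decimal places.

Annual cost at Q: ordering D·S/Q plus holding Q·H/2.
TC(1,262) = (54,200/1,262)×290 + (1,262/2)×6 = $16,240.83
TC(3,580) = (54,200/3,580)×290 + (3,580/2)×6 = $15,130.50
Cheaper: Q = 3,580.  Difference = $1,110.33

$1,110.33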